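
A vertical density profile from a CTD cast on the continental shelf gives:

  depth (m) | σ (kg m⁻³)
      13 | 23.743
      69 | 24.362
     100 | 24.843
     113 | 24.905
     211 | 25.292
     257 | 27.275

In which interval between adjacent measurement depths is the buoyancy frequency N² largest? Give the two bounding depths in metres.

Compute the density gradient over each adjacent pair:
  13–69 m: Δρ/Δz = 0.619/56 = 0.011 kg m⁻⁴
  69–100 m: Δρ/Δz = 0.481/31 = 0.016 kg m⁻⁴
  100–113 m: Δρ/Δz = 0.062/13 = 4.8 × 10⁻³ kg m⁻⁴
  113–211 m: Δρ/Δz = 0.387/98 = 3.9 × 10⁻³ kg m⁻⁴
  211–257 m: Δρ/Δz = 1.983/46 = 0.043 kg m⁻⁴
The largest gradient is in the 211–257 m interval — the pycnocline.

211–257 m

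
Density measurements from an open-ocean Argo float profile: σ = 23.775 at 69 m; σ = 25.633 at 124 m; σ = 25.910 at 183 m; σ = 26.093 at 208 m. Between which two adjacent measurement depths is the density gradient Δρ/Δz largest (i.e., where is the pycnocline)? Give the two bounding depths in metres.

Compute the density gradient over each adjacent pair:
  69–124 m: Δρ/Δz = 1.858/55 = 0.034 kg m⁻⁴
  124–183 m: Δρ/Δz = 0.277/59 = 4.7 × 10⁻³ kg m⁻⁴
  183–208 m: Δρ/Δz = 0.183/25 = 7.3 × 10⁻³ kg m⁻⁴
The largest gradient is in the 69–124 m interval — the pycnocline.

69–124 m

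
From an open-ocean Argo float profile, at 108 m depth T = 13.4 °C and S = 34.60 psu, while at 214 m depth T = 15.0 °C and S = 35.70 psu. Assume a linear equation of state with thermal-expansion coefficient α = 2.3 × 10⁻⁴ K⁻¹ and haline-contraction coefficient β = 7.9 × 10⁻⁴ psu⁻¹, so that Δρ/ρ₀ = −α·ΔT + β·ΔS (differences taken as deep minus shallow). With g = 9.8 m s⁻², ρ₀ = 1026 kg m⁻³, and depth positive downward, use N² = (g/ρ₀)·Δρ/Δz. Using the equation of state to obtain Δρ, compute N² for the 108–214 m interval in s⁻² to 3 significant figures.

4.63 × 10⁻⁵ s⁻²

ΔT = +1.6 K, ΔS = +1.10 psu (deep − shallow).
Δρ/ρ₀ = −αΔT + βΔS = -3.68 × 10⁻⁴ + 8.69 × 10⁻⁴ = 5.01 × 10⁻⁴, so Δρ ≈ 0.5140 kg m⁻³.
N² = (g/ρ₀)·Δρ/Δz = g·(Δρ/ρ₀)/Δz = 9.8 × 5.01 × 10⁻⁴ / 106 = 4.6319 × 10⁻⁵ s⁻² ≈ 4.63 × 10⁻⁵ s⁻².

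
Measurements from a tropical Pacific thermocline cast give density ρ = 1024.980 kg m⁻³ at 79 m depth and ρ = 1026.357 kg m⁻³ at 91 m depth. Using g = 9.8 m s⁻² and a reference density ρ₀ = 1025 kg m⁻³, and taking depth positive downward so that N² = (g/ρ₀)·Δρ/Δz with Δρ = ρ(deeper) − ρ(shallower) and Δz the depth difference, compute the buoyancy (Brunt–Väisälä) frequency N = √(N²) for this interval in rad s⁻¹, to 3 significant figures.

Δρ = 1026.357 − 1024.980 = 1.377 kg m⁻³ over Δz = 91 − 79 = 12 m.
N² = (9.8/1025) × (1.377/12) = 1.0971 × 10⁻³ s⁻².
N = √(1.0971 × 10⁻³) = 0.033122 rad s⁻¹ ≈ 0.0331 rad s⁻¹.

0.0331 rad s⁻¹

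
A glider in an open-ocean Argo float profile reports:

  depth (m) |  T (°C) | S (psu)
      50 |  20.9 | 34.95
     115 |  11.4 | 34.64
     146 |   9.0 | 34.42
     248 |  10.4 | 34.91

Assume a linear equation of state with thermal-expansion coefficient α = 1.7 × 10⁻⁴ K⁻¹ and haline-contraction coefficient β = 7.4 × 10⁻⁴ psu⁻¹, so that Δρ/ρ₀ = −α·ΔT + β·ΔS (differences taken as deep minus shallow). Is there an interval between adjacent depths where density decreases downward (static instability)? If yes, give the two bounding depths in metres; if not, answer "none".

none

Evaluate Δρ/ρ₀ = −αΔT + βΔS across each adjacent pair:
  50–115 m: −αΔT+βΔS = −(1.7 × 10⁻⁴)(-9.5)+(7.4 × 10⁻⁴)(-0.31) = 1.4 × 10⁻³ → stable
  115–146 m: −αΔT+βΔS = −(1.7 × 10⁻⁴)(-2.4)+(7.4 × 10⁻⁴)(-0.22) = 2.5 × 10⁻⁴ → stable
  146–248 m: −αΔT+βΔS = −(1.7 × 10⁻⁴)(+1.4)+(7.4 × 10⁻⁴)(+0.49) = 1.2 × 10⁻⁴ → stable
Every interval has Δρ > 0: the column is stably stratified throughout.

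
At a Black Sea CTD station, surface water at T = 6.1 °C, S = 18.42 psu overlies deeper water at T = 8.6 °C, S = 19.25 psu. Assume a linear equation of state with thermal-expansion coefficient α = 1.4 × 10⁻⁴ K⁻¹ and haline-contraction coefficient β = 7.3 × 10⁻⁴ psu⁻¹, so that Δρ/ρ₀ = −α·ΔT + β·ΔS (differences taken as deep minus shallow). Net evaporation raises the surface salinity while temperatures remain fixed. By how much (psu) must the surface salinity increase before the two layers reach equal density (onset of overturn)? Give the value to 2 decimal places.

0.35 psu

Neutral buoyancy requires −α(T_deep − T_surf) + β(S_deep − S_surf′) = 0.
S_surf′ = S_deep − (α/β)·ΔT = 19.25 − (1.4 × 10⁻⁴/7.3 × 10⁻⁴)·(+2.5) = 18.7705 psu.
Increase required: 18.7705 − 18.42 = 0.3505 psu.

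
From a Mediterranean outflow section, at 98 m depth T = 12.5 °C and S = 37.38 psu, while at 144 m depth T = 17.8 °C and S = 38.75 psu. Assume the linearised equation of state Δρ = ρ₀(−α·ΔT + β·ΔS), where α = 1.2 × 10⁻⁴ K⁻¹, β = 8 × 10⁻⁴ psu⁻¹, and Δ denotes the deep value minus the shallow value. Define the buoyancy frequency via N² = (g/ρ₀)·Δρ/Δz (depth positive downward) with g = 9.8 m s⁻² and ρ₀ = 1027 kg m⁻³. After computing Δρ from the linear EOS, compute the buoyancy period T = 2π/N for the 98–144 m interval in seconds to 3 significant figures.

635 s

ΔT = +5.3 K, ΔS = +1.37 psu (deep − shallow).
Δρ/ρ₀ = −αΔT + βΔS = -6.36 × 10⁻⁴ + 1.096 × 10⁻³ = 4.60 × 10⁻⁴, so Δρ ≈ 0.4724 kg m⁻³.
N² = (g/ρ₀)·Δρ/Δz = g·(Δρ/ρ₀)/Δz = 9.8 × 4.60 × 10⁻⁴ / 46 = 9.8000 × 10⁻⁵ s⁻².
N = √(9.8000 × 10⁻⁵) = 9.8995 × 10⁻³ rad s⁻¹ → T = 2π/N = 634.70 s ≈ 635 s.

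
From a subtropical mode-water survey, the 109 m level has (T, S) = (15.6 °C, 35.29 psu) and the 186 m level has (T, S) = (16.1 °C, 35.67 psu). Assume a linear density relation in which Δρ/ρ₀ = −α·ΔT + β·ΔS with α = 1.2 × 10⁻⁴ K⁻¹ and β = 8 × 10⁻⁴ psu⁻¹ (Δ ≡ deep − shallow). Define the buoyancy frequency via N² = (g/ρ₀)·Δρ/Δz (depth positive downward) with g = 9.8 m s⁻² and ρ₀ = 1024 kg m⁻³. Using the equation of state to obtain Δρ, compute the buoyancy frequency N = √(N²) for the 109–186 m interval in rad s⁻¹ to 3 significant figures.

ΔT = +0.5 K, ΔS = +0.38 psu (deep − shallow).
Δρ/ρ₀ = −αΔT + βΔS = -6.00 × 10⁻⁵ + 3.04 × 10⁻⁴ = 2.44 × 10⁻⁴, so Δρ ≈ 0.2499 kg m⁻³.
N² = (g/ρ₀)·Δρ/Δz = g·(Δρ/ρ₀)/Δz = 9.8 × 2.44 × 10⁻⁴ / 77 = 3.1055 × 10⁻⁵ s⁻².
N = √(3.1055 × 10⁻⁵) = 5.5727 × 10⁻³ rad s⁻¹ ≈ 5.57 × 10⁻³ rad s⁻¹.

5.57 × 10⁻³ rad s⁻¹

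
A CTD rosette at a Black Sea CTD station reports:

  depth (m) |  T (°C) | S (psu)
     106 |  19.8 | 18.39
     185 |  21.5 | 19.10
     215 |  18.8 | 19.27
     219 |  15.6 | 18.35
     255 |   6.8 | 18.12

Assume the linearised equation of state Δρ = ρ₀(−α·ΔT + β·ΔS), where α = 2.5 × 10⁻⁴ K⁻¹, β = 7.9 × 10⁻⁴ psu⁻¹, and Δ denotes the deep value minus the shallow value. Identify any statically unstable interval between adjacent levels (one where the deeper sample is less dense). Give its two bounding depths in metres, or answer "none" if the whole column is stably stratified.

none

Evaluate Δρ/ρ₀ = −αΔT + βΔS across each adjacent pair:
  106–185 m: −αΔT+βΔS = −(2.5 × 10⁻⁴)(+1.7)+(7.9 × 10⁻⁴)(+0.71) = 1.4 × 10⁻⁴ → stable
  185–215 m: −αΔT+βΔS = −(2.5 × 10⁻⁴)(-2.7)+(7.9 × 10⁻⁴)(+0.17) = 8.1 × 10⁻⁴ → stable
  215–219 m: −αΔT+βΔS = −(2.5 × 10⁻⁴)(-3.2)+(7.9 × 10⁻⁴)(-0.92) = 7.3 × 10⁻⁵ → stable
  219–255 m: −αΔT+βΔS = −(2.5 × 10⁻⁴)(-8.8)+(7.9 × 10⁻⁴)(-0.23) = 2.0 × 10⁻³ → stable
Every interval has Δρ > 0: the column is stably stratified throughout.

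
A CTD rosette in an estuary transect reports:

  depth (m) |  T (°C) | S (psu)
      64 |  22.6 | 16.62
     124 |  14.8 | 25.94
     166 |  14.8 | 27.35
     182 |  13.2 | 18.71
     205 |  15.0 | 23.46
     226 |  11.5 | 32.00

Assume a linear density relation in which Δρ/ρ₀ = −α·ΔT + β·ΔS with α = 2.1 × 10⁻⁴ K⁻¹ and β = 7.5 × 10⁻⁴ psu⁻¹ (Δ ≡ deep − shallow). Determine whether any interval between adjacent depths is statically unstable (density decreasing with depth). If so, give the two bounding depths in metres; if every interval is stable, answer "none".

Evaluate Δρ/ρ₀ = −αΔT + βΔS across each adjacent pair:
  64–124 m: −αΔT+βΔS = −(2.1 × 10⁻⁴)(-7.8)+(7.5 × 10⁻⁴)(+9.32) = 8.6 × 10⁻³ → stable
  124–166 m: −αΔT+βΔS = −(2.1 × 10⁻⁴)(+0.0)+(7.5 × 10⁻⁴)(+1.41) = 1.1 × 10⁻³ → stable
  166–182 m: −αΔT+βΔS = −(2.1 × 10⁻⁴)(-1.6)+(7.5 × 10⁻⁴)(-8.64) = -6.1 × 10⁻³ → UNSTABLE
  182–205 m: −αΔT+βΔS = −(2.1 × 10⁻⁴)(+1.8)+(7.5 × 10⁻⁴)(+4.75) = 3.2 × 10⁻³ → stable
  205–226 m: −αΔT+βΔS = −(2.1 × 10⁻⁴)(-3.5)+(7.5 × 10⁻⁴)(+8.54) = 7.1 × 10⁻³ → stable
The 166–182 m interval has Δρ < 0: lighter water underlies denser water.

166–182 m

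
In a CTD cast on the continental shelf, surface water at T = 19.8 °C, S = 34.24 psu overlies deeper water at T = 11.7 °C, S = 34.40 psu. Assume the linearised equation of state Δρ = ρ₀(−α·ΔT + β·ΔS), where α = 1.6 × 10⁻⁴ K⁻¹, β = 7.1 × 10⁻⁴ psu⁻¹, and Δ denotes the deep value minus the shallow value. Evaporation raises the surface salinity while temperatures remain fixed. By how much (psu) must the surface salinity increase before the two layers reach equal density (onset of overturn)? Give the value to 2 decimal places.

Neutral buoyancy requires −α(T_deep − T_surf) + β(S_deep − S_surf′) = 0.
S_surf′ = S_deep − (α/β)·ΔT = 34.40 − (1.6 × 10⁻⁴/7.1 × 10⁻⁴)·(-8.1) = 36.2254 psu.
Increase required: 36.2254 − 34.24 = 1.9854 psu.

1.99 psu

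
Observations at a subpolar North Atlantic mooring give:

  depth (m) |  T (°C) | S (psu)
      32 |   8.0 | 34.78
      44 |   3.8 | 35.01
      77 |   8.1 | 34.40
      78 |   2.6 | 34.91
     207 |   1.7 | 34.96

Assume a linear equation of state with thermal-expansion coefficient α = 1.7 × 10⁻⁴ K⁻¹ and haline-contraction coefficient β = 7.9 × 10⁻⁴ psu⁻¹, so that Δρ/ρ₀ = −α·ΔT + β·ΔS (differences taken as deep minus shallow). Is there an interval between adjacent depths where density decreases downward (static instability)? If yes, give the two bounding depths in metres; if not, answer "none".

44–77 m

Evaluate Δρ/ρ₀ = −αΔT + βΔS across each adjacent pair:
  32–44 m: −αΔT+βΔS = −(1.7 × 10⁻⁴)(-4.2)+(7.9 × 10⁻⁴)(+0.23) = 9.0 × 10⁻⁴ → stable
  44–77 m: −αΔT+βΔS = −(1.7 × 10⁻⁴)(+4.3)+(7.9 × 10⁻⁴)(-0.61) = -1.2 × 10⁻³ → UNSTABLE
  77–78 m: −αΔT+βΔS = −(1.7 × 10⁻⁴)(-5.5)+(7.9 × 10⁻⁴)(+0.51) = 1.3 × 10⁻³ → stable
  78–207 m: −αΔT+βΔS = −(1.7 × 10⁻⁴)(-0.9)+(7.9 × 10⁻⁴)(+0.05) = 1.9 × 10⁻⁴ → stable
The 44–77 m interval has Δρ < 0: lighter water underlies denser water.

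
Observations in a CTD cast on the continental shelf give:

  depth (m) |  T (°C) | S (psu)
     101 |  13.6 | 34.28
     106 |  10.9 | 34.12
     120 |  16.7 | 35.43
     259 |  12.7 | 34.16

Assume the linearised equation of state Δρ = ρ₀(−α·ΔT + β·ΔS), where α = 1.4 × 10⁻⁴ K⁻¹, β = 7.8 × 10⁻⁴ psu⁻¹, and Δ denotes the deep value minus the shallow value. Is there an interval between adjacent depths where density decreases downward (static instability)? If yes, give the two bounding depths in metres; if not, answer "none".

Evaluate Δρ/ρ₀ = −αΔT + βΔS across each adjacent pair:
  101–106 m: −αΔT+βΔS = −(1.4 × 10⁻⁴)(-2.7)+(7.8 × 10⁻⁴)(-0.16) = 2.5 × 10⁻⁴ → stable
  106–120 m: −αΔT+βΔS = −(1.4 × 10⁻⁴)(+5.8)+(7.8 × 10⁻⁴)(+1.31) = 2.1 × 10⁻⁴ → stable
  120–259 m: −αΔT+βΔS = −(1.4 × 10⁻⁴)(-4.0)+(7.8 × 10⁻⁴)(-1.27) = -4.3 × 10⁻⁴ → UNSTABLE
The 120–259 m interval has Δρ < 0: lighter water underlies denser water.

120–259 m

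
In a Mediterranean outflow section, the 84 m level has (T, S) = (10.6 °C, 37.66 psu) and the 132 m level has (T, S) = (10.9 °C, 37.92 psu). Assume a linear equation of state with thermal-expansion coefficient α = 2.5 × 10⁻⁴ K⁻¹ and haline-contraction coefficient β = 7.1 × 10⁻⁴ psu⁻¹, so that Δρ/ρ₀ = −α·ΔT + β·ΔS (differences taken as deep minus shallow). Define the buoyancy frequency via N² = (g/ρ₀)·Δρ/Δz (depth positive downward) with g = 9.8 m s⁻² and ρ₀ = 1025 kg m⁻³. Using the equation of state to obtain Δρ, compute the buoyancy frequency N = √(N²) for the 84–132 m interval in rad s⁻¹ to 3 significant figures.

ΔT = +0.3 K, ΔS = +0.26 psu (deep − shallow).
Δρ/ρ₀ = −αΔT + βΔS = -7.50 × 10⁻⁵ + 1.846 × 10⁻⁴ = 1.096 × 10⁻⁴, so Δρ ≈ 0.1123 kg m⁻³.
N² = (g/ρ₀)·Δρ/Δz = g·(Δρ/ρ₀)/Δz = 9.8 × 1.096 × 10⁻⁴ / 48 = 2.2377 × 10⁻⁵ s⁻².
N = √(2.2377 × 10⁻⁵) = 4.7304 × 10⁻³ rad s⁻¹ ≈ 4.73 × 10⁻³ rad s⁻¹.

4.73 × 10⁻³ rad s⁻¹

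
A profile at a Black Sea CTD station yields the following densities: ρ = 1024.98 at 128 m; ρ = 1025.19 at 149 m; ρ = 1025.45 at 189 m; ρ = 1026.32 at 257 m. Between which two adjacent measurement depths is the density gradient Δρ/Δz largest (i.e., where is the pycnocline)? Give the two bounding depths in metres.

Compute the density gradient over each adjacent pair:
  128–149 m: Δρ/Δz = 0.21/21 = 0.010 kg m⁻⁴
  149–189 m: Δρ/Δz = 0.26/40 = 6.5 × 10⁻³ kg m⁻⁴
  189–257 m: Δρ/Δz = 0.87/68 = 0.013 kg m⁻⁴
The largest gradient is in the 189–257 m interval — the pycnocline.

189–257 m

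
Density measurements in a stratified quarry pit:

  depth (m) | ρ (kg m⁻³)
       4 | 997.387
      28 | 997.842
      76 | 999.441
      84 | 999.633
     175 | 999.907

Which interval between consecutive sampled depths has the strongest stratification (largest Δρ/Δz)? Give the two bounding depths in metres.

28–76 m

Compute the density gradient over each adjacent pair:
  4–28 m: Δρ/Δz = 0.455/24 = 0.019 kg m⁻⁴
  28–76 m: Δρ/Δz = 1.599/48 = 0.033 kg m⁻⁴
  76–84 m: Δρ/Δz = 0.192/8 = 0.024 kg m⁻⁴
  84–175 m: Δρ/Δz = 0.274/91 = 3.0 × 10⁻³ kg m⁻⁴
The largest gradient is in the 28–76 m interval — the pycnocline.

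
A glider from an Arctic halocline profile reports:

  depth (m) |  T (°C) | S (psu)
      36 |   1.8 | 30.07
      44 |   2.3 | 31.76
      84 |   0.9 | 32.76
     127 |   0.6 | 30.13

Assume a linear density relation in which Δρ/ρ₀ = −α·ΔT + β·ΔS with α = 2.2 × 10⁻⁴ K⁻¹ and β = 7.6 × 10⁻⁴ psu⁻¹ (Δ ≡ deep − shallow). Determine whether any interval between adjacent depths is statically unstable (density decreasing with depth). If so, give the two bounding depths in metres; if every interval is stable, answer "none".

Evaluate Δρ/ρ₀ = −αΔT + βΔS across each adjacent pair:
  36–44 m: −αΔT+βΔS = −(2.2 × 10⁻⁴)(+0.5)+(7.6 × 10⁻⁴)(+1.69) = 1.2 × 10⁻³ → stable
  44–84 m: −αΔT+βΔS = −(2.2 × 10⁻⁴)(-1.4)+(7.6 × 10⁻⁴)(+1.00) = 1.1 × 10⁻³ → stable
  84–127 m: −αΔT+βΔS = −(2.2 × 10⁻⁴)(-0.3)+(7.6 × 10⁻⁴)(-2.63) = -1.9 × 10⁻³ → UNSTABLE
The 84–127 m interval has Δρ < 0: lighter water underlies denser water.

84–127 m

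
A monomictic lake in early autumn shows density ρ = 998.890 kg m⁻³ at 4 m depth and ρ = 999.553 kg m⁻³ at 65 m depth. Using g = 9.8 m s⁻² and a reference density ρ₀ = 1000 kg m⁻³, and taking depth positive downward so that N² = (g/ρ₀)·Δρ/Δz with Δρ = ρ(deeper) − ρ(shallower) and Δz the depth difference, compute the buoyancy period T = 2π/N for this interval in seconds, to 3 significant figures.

609 s

Δρ = 999.553 − 998.890 = 0.663 kg m⁻³ over Δz = 65 − 4 = 61 m.
N² = (9.8/1000) × (0.663/61) = 1.0651 × 10⁻⁴ s⁻².
N = √(1.0651 × 10⁻⁴) = 0.010320 rad s⁻¹, so T = 2π/N = 608.84 s ≈ 609 s.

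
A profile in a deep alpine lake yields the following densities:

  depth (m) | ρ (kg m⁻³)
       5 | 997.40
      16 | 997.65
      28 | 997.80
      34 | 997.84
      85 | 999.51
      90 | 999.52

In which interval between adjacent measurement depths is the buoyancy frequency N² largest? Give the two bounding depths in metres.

34–85 m

Compute the density gradient over each adjacent pair:
  5–16 m: Δρ/Δz = 0.25/11 = 0.023 kg m⁻⁴
  16–28 m: Δρ/Δz = 0.15/12 = 0.012 kg m⁻⁴
  28–34 m: Δρ/Δz = 0.04/6 = 6.7 × 10⁻³ kg m⁻⁴
  34–85 m: Δρ/Δz = 1.67/51 = 0.033 kg m⁻⁴
  85–90 m: Δρ/Δz = 0.01/5 = 2.0 × 10⁻³ kg m⁻⁴
The largest gradient is in the 34–85 m interval — the pycnocline.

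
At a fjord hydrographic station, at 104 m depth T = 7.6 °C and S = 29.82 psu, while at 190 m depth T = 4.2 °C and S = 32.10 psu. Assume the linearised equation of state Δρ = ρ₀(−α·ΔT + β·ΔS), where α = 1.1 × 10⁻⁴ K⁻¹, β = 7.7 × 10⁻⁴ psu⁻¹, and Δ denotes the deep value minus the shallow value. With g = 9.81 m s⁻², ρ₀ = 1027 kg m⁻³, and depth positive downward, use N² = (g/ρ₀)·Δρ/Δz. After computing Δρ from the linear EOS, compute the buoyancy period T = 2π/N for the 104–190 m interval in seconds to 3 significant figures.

ΔT = -3.4 K, ΔS = +2.28 psu (deep − shallow).
Δρ/ρ₀ = −αΔT + βΔS = 3.74 × 10⁻⁴ + 1.7556 × 10⁻³ = 2.1296 × 10⁻³, so Δρ ≈ 2.187 kg m⁻³.
N² = (g/ρ₀)·Δρ/Δz = g·(Δρ/ρ₀)/Δz = 9.81 × 2.1296 × 10⁻³ / 86 = 2.4292 × 10⁻⁴ s⁻².
N = √(2.4292 × 10⁻⁴) = 0.015586 rad s⁻¹ → T = 2π/N = 403.13 s ≈ 403 s.

403 s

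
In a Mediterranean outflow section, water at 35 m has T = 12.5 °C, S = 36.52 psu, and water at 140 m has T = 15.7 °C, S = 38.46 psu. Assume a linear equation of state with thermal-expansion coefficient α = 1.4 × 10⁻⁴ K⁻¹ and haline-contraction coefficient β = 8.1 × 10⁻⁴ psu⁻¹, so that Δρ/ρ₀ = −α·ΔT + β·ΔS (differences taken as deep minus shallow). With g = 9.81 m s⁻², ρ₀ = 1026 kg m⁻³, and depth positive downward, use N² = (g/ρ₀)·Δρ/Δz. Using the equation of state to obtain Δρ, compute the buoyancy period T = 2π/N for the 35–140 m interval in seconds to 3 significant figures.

613 s

ΔT = +3.2 K, ΔS = +1.94 psu (deep − shallow).
Δρ/ρ₀ = −αΔT + βΔS = -4.48 × 10⁻⁴ + 1.5714 × 10⁻³ = 1.1234 × 10⁻³, so Δρ ≈ 1.153 kg m⁻³.
N² = (g/ρ₀)·Δρ/Δz = g·(Δρ/ρ₀)/Δz = 9.81 × 1.1234 × 10⁻³ / 105 = 1.0496 × 10⁻⁴ s⁻².
N = √(1.0496 × 10⁻⁴) = 0.010245 rad s⁻¹ → T = 2π/N = 613.29 s ≈ 613 s.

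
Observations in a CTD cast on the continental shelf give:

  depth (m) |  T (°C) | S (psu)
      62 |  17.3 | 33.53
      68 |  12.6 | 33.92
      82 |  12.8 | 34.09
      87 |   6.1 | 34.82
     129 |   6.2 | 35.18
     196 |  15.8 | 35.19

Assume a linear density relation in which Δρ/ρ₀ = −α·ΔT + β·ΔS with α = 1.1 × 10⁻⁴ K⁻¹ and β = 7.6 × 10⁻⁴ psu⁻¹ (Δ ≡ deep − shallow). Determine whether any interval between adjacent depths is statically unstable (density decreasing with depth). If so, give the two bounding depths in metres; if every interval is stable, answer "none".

Evaluate Δρ/ρ₀ = −αΔT + βΔS across each adjacent pair:
  62–68 m: −αΔT+βΔS = −(1.1 × 10⁻⁴)(-4.7)+(7.6 × 10⁻⁴)(+0.39) = 8.1 × 10⁻⁴ → stable
  68–82 m: −αΔT+βΔS = −(1.1 × 10⁻⁴)(+0.2)+(7.6 × 10⁻⁴)(+0.17) = 1.1 × 10⁻⁴ → stable
  82–87 m: −αΔT+βΔS = −(1.1 × 10⁻⁴)(-6.7)+(7.6 × 10⁻⁴)(+0.73) = 1.3 × 10⁻³ → stable
  87–129 m: −αΔT+βΔS = −(1.1 × 10⁻⁴)(+0.1)+(7.6 × 10⁻⁴)(+0.36) = 2.6 × 10⁻⁴ → stable
  129–196 m: −αΔT+βΔS = −(1.1 × 10⁻⁴)(+9.6)+(7.6 × 10⁻⁴)(+0.01) = -1.0 × 10⁻³ → UNSTABLE
The 129–196 m interval has Δρ < 0: lighter water underlies denser water.

129–196 m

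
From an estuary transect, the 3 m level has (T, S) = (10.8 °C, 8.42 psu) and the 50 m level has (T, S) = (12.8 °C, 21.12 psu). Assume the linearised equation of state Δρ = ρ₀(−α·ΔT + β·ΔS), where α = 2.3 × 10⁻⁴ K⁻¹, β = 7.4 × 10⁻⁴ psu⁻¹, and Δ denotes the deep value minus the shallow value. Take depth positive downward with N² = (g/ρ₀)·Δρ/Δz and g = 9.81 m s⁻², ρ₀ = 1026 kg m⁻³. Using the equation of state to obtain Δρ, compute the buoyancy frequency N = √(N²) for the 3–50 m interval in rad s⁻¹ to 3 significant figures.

0.0432 rad s⁻¹

ΔT = +2.0 K, ΔS = +12.70 psu (deep − shallow).
Δρ/ρ₀ = −αΔT + βΔS = -4.60 × 10⁻⁴ + 9.398 × 10⁻³ = 8.938 × 10⁻³, so Δρ ≈ 9.170 kg m⁻³.
N² = (g/ρ₀)·Δρ/Δz = g·(Δρ/ρ₀)/Δz = 9.81 × 8.938 × 10⁻³ / 47 = 1.8656 × 10⁻³ s⁻².
N = √(1.8656 × 10⁻³) = 0.043193 rad s⁻¹ ≈ 0.0432 rad s⁻¹.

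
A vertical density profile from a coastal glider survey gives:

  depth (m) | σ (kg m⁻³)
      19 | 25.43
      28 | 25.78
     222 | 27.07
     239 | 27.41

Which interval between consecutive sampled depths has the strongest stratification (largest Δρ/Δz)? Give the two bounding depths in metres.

Compute the density gradient over each adjacent pair:
  19–28 m: Δρ/Δz = 0.35/9 = 0.039 kg m⁻⁴
  28–222 m: Δρ/Δz = 1.29/194 = 6.6 × 10⁻³ kg m⁻⁴
  222–239 m: Δρ/Δz = 0.34/17 = 0.020 kg m⁻⁴
The largest gradient is in the 19–28 m interval — the pycnocline.

19–28 m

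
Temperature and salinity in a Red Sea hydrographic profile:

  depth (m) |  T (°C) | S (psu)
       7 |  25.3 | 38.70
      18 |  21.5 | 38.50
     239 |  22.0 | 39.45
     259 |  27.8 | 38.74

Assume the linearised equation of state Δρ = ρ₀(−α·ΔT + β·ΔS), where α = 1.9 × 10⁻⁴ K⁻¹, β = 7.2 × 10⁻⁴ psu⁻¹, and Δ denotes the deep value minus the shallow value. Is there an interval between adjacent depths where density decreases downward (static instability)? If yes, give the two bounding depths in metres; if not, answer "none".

239–259 m

Evaluate Δρ/ρ₀ = −αΔT + βΔS across each adjacent pair:
  7–18 m: −αΔT+βΔS = −(1.9 × 10⁻⁴)(-3.8)+(7.2 × 10⁻⁴)(-0.20) = 5.8 × 10⁻⁴ → stable
  18–239 m: −αΔT+βΔS = −(1.9 × 10⁻⁴)(+0.5)+(7.2 × 10⁻⁴)(+0.95) = 5.9 × 10⁻⁴ → stable
  239–259 m: −αΔT+βΔS = −(1.9 × 10⁻⁴)(+5.8)+(7.2 × 10⁻⁴)(-0.71) = -1.6 × 10⁻³ → UNSTABLE
The 239–259 m interval has Δρ < 0: lighter water underlies denser water.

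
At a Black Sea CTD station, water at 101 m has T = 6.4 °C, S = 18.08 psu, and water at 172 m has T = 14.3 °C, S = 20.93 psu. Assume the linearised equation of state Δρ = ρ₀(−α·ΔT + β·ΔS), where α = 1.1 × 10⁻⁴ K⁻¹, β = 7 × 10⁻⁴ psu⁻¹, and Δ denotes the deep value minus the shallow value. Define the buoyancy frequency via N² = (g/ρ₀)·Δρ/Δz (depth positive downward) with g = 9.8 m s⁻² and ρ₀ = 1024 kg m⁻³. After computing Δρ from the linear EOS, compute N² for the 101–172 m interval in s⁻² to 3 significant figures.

1.55 × 10⁻⁴ s⁻²

ΔT = +7.9 K, ΔS = +2.85 psu (deep − shallow).
Δρ/ρ₀ = −αΔT + βΔS = -8.69 × 10⁻⁴ + 1.995 × 10⁻³ = 1.126 × 10⁻³, so Δρ ≈ 1.153 kg m⁻³.
N² = (g/ρ₀)·Δρ/Δz = g·(Δρ/ρ₀)/Δz = 9.8 × 1.126 × 10⁻³ / 71 = 1.5542 × 10⁻⁴ s⁻² ≈ 1.55 × 10⁻⁴ s⁻².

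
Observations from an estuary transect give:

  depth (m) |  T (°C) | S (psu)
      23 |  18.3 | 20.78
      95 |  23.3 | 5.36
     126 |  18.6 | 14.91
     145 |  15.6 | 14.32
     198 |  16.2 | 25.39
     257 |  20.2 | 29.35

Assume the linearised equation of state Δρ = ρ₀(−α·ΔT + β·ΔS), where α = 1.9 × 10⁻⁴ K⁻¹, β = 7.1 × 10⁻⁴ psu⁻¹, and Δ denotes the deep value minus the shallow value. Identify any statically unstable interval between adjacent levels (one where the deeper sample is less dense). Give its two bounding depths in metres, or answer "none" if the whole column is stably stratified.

23–95 m

Evaluate Δρ/ρ₀ = −αΔT + βΔS across each adjacent pair:
  23–95 m: −αΔT+βΔS = −(1.9 × 10⁻⁴)(+5.0)+(7.1 × 10⁻⁴)(-15.42) = -0.012 → UNSTABLE
  95–126 m: −αΔT+βΔS = −(1.9 × 10⁻⁴)(-4.7)+(7.1 × 10⁻⁴)(+9.55) = 7.7 × 10⁻³ → stable
  126–145 m: −αΔT+βΔS = −(1.9 × 10⁻⁴)(-3.0)+(7.1 × 10⁻⁴)(-0.59) = 1.5 × 10⁻⁴ → stable
  145–198 m: −αΔT+βΔS = −(1.9 × 10⁻⁴)(+0.6)+(7.1 × 10⁻⁴)(+11.07) = 7.7 × 10⁻³ → stable
  198–257 m: −αΔT+βΔS = −(1.9 × 10⁻⁴)(+4.0)+(7.1 × 10⁻⁴)(+3.96) = 2.1 × 10⁻³ → stable
The 23–95 m interval has Δρ < 0: lighter water underlies denser water.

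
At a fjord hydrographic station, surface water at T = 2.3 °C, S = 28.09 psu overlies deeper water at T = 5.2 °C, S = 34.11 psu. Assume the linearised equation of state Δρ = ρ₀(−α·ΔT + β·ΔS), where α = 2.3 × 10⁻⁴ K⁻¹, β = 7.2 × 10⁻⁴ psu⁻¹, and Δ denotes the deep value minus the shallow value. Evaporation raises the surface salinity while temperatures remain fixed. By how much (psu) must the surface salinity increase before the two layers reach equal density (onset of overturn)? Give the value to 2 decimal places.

Neutral buoyancy requires −α(T_deep − T_surf) + β(S_deep − S_surf′) = 0.
S_surf′ = S_deep − (α/β)·ΔT = 34.11 − (2.3 × 10⁻⁴/7.2 × 10⁻⁴)·(+2.9) = 33.1836 psu.
Increase required: 33.1836 − 28.09 = 5.0936 psu.

5.09 psu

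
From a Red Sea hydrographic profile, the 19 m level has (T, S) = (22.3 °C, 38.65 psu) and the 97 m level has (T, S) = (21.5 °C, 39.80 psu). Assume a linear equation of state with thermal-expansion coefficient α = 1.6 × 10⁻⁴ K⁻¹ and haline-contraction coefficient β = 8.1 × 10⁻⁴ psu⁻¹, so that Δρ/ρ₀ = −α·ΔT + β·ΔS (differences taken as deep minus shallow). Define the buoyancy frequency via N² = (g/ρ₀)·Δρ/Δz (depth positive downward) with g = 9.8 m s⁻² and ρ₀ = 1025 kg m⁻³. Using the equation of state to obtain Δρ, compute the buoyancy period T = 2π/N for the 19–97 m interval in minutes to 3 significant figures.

ΔT = -0.8 K, ΔS = +1.15 psu (deep − shallow).
Δρ/ρ₀ = −αΔT + βΔS = 1.28 × 10⁻⁴ + 9.315 × 10⁻⁴ = 1.0595 × 10⁻³, so Δρ ≈ 1.086 kg m⁻³.
N² = (g/ρ₀)·Δρ/Δz = g·(Δρ/ρ₀)/Δz = 9.8 × 1.0595 × 10⁻³ / 78 = 1.3312 × 10⁻⁴ s⁻².
N = √(1.3312 × 10⁻⁴) = 0.011538 rad s⁻¹ → T = 2π/N = 544.56 s = 9.0760 min ≈ 9.08 min.

9.08 min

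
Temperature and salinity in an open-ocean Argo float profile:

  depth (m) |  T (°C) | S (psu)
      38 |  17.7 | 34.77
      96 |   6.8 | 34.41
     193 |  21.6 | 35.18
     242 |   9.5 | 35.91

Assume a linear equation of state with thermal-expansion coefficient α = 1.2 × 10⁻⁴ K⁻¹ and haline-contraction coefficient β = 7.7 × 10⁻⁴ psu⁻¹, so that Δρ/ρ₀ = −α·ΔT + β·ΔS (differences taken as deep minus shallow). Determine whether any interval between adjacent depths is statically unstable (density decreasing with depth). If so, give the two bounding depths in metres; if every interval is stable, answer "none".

Evaluate Δρ/ρ₀ = −αΔT + βΔS across each adjacent pair:
  38–96 m: −αΔT+βΔS = −(1.2 × 10⁻⁴)(-10.9)+(7.7 × 10⁻⁴)(-0.36) = 1.0 × 10⁻³ → stable
  96–193 m: −αΔT+βΔS = −(1.2 × 10⁻⁴)(+14.8)+(7.7 × 10⁻⁴)(+0.77) = -1.2 × 10⁻³ → UNSTABLE
  193–242 m: −αΔT+βΔS = −(1.2 × 10⁻⁴)(-12.1)+(7.7 × 10⁻⁴)(+0.73) = 2.0 × 10⁻³ → stable
The 96–193 m interval has Δρ < 0: lighter water underlies denser water.

96–193 m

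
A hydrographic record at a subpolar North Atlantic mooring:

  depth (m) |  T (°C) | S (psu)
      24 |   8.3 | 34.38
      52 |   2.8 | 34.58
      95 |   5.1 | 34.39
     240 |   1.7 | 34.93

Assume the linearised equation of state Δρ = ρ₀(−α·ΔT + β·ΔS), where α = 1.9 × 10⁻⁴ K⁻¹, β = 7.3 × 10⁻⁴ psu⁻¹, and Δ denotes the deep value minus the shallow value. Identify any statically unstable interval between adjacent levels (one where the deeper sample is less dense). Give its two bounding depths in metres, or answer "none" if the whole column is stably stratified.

Evaluate Δρ/ρ₀ = −αΔT + βΔS across each adjacent pair:
  24–52 m: −αΔT+βΔS = −(1.9 × 10⁻⁴)(-5.5)+(7.3 × 10⁻⁴)(+0.20) = 1.2 × 10⁻³ → stable
  52–95 m: −αΔT+βΔS = −(1.9 × 10⁻⁴)(+2.3)+(7.3 × 10⁻⁴)(-0.19) = -5.8 × 10⁻⁴ → UNSTABLE
  95–240 m: −αΔT+βΔS = −(1.9 × 10⁻⁴)(-3.4)+(7.3 × 10⁻⁴)(+0.54) = 1.0 × 10⁻³ → stable
The 52–95 m interval has Δρ < 0: lighter water underlies denser water.

52–95 m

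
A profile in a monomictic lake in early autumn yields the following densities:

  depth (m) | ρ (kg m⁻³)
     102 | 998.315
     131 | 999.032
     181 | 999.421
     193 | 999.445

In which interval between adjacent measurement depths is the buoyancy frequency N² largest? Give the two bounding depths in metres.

Compute the density gradient over each adjacent pair:
  102–131 m: Δρ/Δz = 0.717/29 = 0.025 kg m⁻⁴
  131–181 m: Δρ/Δz = 0.389/50 = 7.8 × 10⁻³ kg m⁻⁴
  181–193 m: Δρ/Δz = 0.024/12 = 2.0 × 10⁻³ kg m⁻⁴
The largest gradient is in the 102–131 m interval — the pycnocline.

102–131 m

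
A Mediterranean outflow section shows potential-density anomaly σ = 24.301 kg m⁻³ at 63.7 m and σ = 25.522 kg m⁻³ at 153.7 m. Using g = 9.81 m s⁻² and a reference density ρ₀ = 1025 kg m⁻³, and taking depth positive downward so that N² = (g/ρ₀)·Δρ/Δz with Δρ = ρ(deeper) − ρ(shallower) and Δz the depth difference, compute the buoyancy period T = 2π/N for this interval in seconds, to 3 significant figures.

Δρ = 1025.522 − 1024.301 = 1.221 kg m⁻³ over Δz = 153.7 − 63.7 = 90 m.
N² = (9.81/1025) × (1.221/90) = 1.2984 × 10⁻⁴ s⁻².
N = √(1.2984 × 10⁻⁴) = 0.011395 rad s⁻¹, so T = 2π/N = 551.40 s ≈ 551 s.
N² > 0, so the interval is statically stable.

551 s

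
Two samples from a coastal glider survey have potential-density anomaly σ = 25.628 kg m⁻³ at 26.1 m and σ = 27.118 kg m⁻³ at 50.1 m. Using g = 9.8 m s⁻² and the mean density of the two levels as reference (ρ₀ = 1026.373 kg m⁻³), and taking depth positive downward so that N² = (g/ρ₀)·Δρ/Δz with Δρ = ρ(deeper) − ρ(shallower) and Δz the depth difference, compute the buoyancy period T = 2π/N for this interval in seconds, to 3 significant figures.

Δρ = 1027.118 − 1025.628 = 1.490 kg m⁻³ over Δz = 50.1 − 26.1 = 24 m.
N² = (9.8/1026.373) × (1.490/24) = 5.9278 × 10⁻⁴ s⁻².
N = √(5.9278 × 10⁻⁴) = 0.024347 rad s⁻¹, so T = 2π/N = 258.07 s ≈ 258 s.

258 s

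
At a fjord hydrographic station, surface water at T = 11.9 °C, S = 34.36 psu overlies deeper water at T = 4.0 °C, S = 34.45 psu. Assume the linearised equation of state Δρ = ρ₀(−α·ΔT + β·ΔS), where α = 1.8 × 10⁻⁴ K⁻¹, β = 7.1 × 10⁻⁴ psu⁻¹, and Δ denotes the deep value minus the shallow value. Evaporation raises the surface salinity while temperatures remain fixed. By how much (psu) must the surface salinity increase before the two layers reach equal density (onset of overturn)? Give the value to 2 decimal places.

Neutral buoyancy requires −α(T_deep − T_surf) + β(S_deep − S_surf′) = 0.
S_surf′ = S_deep − (α/β)·ΔT = 34.45 − (1.8 × 10⁻⁴/7.1 × 10⁻⁴)·(-7.9) = 36.4528 psu.
Increase required: 36.4528 − 34.36 = 2.0928 psu.

2.09 psu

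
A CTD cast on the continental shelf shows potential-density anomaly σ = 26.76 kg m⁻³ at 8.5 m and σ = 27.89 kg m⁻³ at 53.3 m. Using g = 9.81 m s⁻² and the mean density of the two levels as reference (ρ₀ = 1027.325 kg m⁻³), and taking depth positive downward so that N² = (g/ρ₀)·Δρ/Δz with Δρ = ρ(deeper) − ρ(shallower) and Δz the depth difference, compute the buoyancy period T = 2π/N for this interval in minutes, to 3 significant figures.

6.75 min

Δρ = 1027.89 − 1026.76 = 1.13 kg m⁻³ over Δz = 53.3 − 8.5 = 44.8 m.
N² = (9.81/1027.325) × (1.13/44.8) = 2.4086 × 10⁻⁴ s⁻².
N = √(2.4086 × 10⁻⁴) = 0.015520 rad s⁻¹, so T = 2π/N = 404.84 s = 6.7473 min ≈ 6.75 min.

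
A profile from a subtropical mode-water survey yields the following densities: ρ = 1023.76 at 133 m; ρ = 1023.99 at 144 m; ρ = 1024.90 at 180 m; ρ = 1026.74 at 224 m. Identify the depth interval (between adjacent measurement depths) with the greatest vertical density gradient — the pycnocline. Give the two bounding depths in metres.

180–224 m

Compute the density gradient over each adjacent pair:
  133–144 m: Δρ/Δz = 0.23/11 = 0.021 kg m⁻⁴
  144–180 m: Δρ/Δz = 0.91/36 = 0.025 kg m⁻⁴
  180–224 m: Δρ/Δz = 1.84/44 = 0.042 kg m⁻⁴
The largest gradient is in the 180–224 m interval — the pycnocline.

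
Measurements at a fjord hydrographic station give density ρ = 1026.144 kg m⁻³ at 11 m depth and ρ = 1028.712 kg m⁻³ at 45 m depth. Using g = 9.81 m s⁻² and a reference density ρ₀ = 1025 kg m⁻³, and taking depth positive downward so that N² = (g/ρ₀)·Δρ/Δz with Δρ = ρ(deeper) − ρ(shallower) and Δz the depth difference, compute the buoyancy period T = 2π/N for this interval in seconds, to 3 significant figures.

234 s

Δρ = 1028.712 − 1026.144 = 2.568 kg m⁻³ over Δz = 45 − 11 = 34 m.
N² = (9.81/1025) × (2.568/34) = 7.2287 × 10⁻⁴ s⁻².
N = √(7.2287 × 10⁻⁴) = 0.026886 rad s⁻¹, so T = 2π/N = 233.70 s ≈ 234 s.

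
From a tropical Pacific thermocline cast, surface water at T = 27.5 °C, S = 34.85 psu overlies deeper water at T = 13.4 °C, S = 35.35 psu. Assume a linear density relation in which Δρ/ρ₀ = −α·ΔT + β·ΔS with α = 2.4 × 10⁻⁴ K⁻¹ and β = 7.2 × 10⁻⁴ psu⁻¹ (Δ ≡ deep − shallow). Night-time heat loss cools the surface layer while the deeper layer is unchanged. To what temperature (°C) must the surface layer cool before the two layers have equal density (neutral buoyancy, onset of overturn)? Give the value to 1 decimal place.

Neutral buoyancy requires Δρ = 0, i.e. −α(T_deep − T_surf′) + β(S_deep − S_surf) = 0.
T_surf′ = T_deep − (β/α)·ΔS = 13.4 − (7.2 × 10⁻⁴/2.4 × 10⁻⁴)·(+0.50) = 11.900 °C.
Cooling required: 27.5 − (11.900) = 15.600 °C.

11.9 °C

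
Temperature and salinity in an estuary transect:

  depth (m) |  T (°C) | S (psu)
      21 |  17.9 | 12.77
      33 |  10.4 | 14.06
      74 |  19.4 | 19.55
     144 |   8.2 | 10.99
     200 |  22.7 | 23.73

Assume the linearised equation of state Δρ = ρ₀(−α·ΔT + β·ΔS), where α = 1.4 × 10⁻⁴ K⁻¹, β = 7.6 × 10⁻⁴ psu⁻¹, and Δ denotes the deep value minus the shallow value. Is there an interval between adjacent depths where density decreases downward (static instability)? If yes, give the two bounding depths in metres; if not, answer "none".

Evaluate Δρ/ρ₀ = −αΔT + βΔS across each adjacent pair:
  21–33 m: −αΔT+βΔS = −(1.4 × 10⁻⁴)(-7.5)+(7.6 × 10⁻⁴)(+1.29) = 2.0 × 10⁻³ → stable
  33–74 m: −αΔT+βΔS = −(1.4 × 10⁻⁴)(+9.0)+(7.6 × 10⁻⁴)(+5.49) = 2.9 × 10⁻³ → stable
  74–144 m: −αΔT+βΔS = −(1.4 × 10⁻⁴)(-11.2)+(7.6 × 10⁻⁴)(-8.56) = -4.9 × 10⁻³ → UNSTABLE
  144–200 m: −αΔT+βΔS = −(1.4 × 10⁻⁴)(+14.5)+(7.6 × 10⁻⁴)(+12.74) = 7.7 × 10⁻³ → stable
The 74–144 m interval has Δρ < 0: lighter water underlies denser water.

74–144 m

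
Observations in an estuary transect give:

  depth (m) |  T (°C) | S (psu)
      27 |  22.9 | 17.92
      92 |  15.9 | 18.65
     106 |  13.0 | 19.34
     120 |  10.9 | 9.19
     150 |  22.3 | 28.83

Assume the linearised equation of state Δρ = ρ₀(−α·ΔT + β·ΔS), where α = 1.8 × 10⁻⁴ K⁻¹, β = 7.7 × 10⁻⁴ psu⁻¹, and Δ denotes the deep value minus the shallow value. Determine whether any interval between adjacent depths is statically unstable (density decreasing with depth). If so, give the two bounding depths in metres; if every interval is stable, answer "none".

106–120 m

Evaluate Δρ/ρ₀ = −αΔT + βΔS across each adjacent pair:
  27–92 m: −αΔT+βΔS = −(1.8 × 10⁻⁴)(-7.0)+(7.7 × 10⁻⁴)(+0.73) = 1.8 × 10⁻³ → stable
  92–106 m: −αΔT+βΔS = −(1.8 × 10⁻⁴)(-2.9)+(7.7 × 10⁻⁴)(+0.69) = 1.1 × 10⁻³ → stable
  106–120 m: −αΔT+βΔS = −(1.8 × 10⁻⁴)(-2.1)+(7.7 × 10⁻⁴)(-10.15) = -7.4 × 10⁻³ → UNSTABLE
  120–150 m: −αΔT+βΔS = −(1.8 × 10⁻⁴)(+11.4)+(7.7 × 10⁻⁴)(+19.64) = 0.013 → stable
The 106–120 m interval has Δρ < 0: lighter water underlies denser water.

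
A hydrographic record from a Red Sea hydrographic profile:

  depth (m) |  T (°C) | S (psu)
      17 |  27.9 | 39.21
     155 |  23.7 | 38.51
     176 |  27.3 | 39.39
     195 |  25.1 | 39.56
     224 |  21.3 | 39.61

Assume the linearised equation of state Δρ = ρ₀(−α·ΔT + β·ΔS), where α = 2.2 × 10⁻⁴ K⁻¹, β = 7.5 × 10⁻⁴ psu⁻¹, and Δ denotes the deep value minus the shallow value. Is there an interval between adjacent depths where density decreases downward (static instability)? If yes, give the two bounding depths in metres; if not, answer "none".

155–176 m

Evaluate Δρ/ρ₀ = −αΔT + βΔS across each adjacent pair:
  17–155 m: −αΔT+βΔS = −(2.2 × 10⁻⁴)(-4.2)+(7.5 × 10⁻⁴)(-0.70) = 4.0 × 10⁻⁴ → stable
  155–176 m: −αΔT+βΔS = −(2.2 × 10⁻⁴)(+3.6)+(7.5 × 10⁻⁴)(+0.88) = -1.3 × 10⁻⁴ → UNSTABLE
  176–195 m: −αΔT+βΔS = −(2.2 × 10⁻⁴)(-2.2)+(7.5 × 10⁻⁴)(+0.17) = 6.1 × 10⁻⁴ → stable
  195–224 m: −αΔT+βΔS = −(2.2 × 10⁻⁴)(-3.8)+(7.5 × 10⁻⁴)(+0.05) = 8.7 × 10⁻⁴ → stable
The 155–176 m interval has Δρ < 0: lighter water underlies denser water.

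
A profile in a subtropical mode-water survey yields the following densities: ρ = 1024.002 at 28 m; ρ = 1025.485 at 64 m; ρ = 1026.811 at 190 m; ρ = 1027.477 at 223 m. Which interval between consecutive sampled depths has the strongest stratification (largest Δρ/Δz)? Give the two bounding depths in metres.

28–64 m

Compute the density gradient over each adjacent pair:
  28–64 m: Δρ/Δz = 1.483/36 = 0.041 kg m⁻⁴
  64–190 m: Δρ/Δz = 1.326/126 = 0.011 kg m⁻⁴
  190–223 m: Δρ/Δz = 0.666/33 = 0.020 kg m⁻⁴
The largest gradient is in the 28–64 m interval — the pycnocline.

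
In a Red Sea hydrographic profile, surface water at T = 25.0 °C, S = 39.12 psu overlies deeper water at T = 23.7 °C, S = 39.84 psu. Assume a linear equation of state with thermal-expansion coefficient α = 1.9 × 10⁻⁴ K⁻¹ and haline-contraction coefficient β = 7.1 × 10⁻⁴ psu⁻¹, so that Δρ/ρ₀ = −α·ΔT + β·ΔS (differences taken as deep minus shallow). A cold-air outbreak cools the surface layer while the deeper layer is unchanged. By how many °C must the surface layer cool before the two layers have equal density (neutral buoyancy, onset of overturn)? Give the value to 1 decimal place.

4.0 °C

Neutral buoyancy requires Δρ = 0, i.e. −α(T_deep − T_surf′) + β(S_deep − S_surf) = 0.
T_surf′ = T_deep − (β/α)·ΔS = 23.7 − (7.1 × 10⁻⁴/1.9 × 10⁻⁴)·(+0.72) = 21.009 °C.
Cooling required: 25.0 − (21.009) = 3.991 °C.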